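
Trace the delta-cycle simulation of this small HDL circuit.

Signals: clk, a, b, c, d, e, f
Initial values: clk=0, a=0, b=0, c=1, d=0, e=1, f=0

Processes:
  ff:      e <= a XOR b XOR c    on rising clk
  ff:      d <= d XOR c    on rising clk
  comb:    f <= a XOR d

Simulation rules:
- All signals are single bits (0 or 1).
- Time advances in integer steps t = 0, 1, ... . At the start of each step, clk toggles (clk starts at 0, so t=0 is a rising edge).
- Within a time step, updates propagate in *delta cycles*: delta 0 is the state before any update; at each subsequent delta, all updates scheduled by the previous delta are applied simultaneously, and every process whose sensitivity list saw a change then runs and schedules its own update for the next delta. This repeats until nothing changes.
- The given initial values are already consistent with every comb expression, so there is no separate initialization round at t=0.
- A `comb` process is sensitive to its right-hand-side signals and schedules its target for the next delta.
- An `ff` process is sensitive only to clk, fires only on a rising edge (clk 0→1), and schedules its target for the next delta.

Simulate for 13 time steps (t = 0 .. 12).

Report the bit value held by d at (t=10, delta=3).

0

[bits: c,a,d,e,clk,f,b]
t=0: Δ0=1001000 Δ1=1001100 Δ2=1011100 Δ3=1011110 | 3Δ
t=1: Δ0=1011110 Δ1=1011010 | 1Δ
t=2: Δ0=1011010 Δ1=1011110 Δ2=1001110 Δ3=1001100 | 3Δ
t=3: Δ0=1001100 Δ1=1001000 | 1Δ
t=4: Δ0=1001000 Δ1=1001100 Δ2=1011100 Δ3=1011110 | 3Δ
t=5: Δ0=1011110 Δ1=1011010 | 1Δ
t=6: Δ0=1011010 Δ1=1011110 Δ2=1001110 Δ3=1001100 | 3Δ
t=7: Δ0=1001100 Δ1=1001000 | 1Δ
t=8: Δ0=1001000 Δ1=1001100 Δ2=1011100 Δ3=1011110 | 3Δ
t=9: Δ0=1011110 Δ1=1011010 | 1Δ
t=10: Δ0=1011010 Δ1=1011110 Δ2=1001110 Δ3=1001100 | 3Δ
t=11: Δ0=1001100 Δ1=1001000 | 1Δ
t=12: Δ0=1001000 Δ1=1001100 Δ2=1011100 Δ3=1011110 | 3Δ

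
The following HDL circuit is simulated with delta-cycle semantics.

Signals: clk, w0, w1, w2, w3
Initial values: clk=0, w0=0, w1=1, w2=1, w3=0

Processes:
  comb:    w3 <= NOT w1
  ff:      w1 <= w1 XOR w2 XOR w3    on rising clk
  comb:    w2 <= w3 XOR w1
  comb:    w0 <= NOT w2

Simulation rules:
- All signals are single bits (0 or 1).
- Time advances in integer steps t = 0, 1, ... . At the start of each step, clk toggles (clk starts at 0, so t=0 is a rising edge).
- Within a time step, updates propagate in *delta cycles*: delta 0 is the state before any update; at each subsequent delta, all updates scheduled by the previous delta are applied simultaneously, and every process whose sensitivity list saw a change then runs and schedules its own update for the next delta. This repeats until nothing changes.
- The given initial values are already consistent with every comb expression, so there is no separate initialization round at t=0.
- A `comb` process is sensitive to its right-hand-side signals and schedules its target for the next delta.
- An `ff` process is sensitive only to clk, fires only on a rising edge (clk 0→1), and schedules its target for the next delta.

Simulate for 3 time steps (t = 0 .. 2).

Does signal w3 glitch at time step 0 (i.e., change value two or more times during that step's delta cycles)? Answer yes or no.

[bits: w3,w2,w0,clk,w1]
t=0: Δ0=01001 Δ1=01011 Δ2=01010 Δ3=10010 Δ4=11110 Δ5=11010 | 5Δ
t=1: Δ0=11010 Δ1=11000 | 1Δ
t=2: Δ0=11000 Δ1=11010 | 1Δ

no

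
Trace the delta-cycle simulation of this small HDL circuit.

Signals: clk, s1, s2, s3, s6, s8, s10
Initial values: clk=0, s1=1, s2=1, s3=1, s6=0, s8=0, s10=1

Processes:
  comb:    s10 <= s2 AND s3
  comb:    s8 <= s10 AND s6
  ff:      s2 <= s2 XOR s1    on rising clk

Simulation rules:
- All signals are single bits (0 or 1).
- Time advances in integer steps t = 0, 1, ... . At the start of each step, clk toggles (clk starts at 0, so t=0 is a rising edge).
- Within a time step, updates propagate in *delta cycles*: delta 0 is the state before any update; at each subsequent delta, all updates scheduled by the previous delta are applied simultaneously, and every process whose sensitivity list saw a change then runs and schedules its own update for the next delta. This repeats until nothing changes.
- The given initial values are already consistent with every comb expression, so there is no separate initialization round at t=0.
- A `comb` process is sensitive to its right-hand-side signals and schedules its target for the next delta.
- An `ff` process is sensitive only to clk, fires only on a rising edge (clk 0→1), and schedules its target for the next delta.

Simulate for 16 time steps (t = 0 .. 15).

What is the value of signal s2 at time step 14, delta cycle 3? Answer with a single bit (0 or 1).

1

t=0 Δ0: s6=0 clk=0 s8=0 s3=1 s1=1 s2=1 s10=1
  Δ1: clk:0→1
  Δ2: s2:1→0
  Δ3: s10:1→0
  (3Δ to stable)
t=1 Δ0: s6=0 clk=1 s8=0 s3=1 s1=1 s2=0 s10=0
  Δ1: clk:1→0
  (1Δ to stable)
t=2 Δ0: s6=0 clk=0 s8=0 s3=1 s1=1 s2=0 s10=0
  Δ1: clk:0→1
  Δ2: s2:0→1
  Δ3: s10:0→1
  (3Δ to stable)
t=3 Δ0: s6=0 clk=1 s8=0 s3=1 s1=1 s2=1 s10=1
  Δ1: clk:1→0
  (1Δ to stable)
t=4 Δ0: s6=0 clk=0 s8=0 s3=1 s1=1 s2=1 s10=1
  Δ1: clk:0→1
  Δ2: s2:1→0
  Δ3: s10:1→0
  (3Δ to stable)
t=5 Δ0: s6=0 clk=1 s8=0 s3=1 s1=1 s2=0 s10=0
  Δ1: clk:1→0
  (1Δ to stable)
t=6 Δ0: s6=0 clk=0 s8=0 s3=1 s1=1 s2=0 s10=0
  Δ1: clk:0→1
  Δ2: s2:0→1
  Δ3: s10:0→1
  (3Δ to stable)
t=7 Δ0: s6=0 clk=1 s8=0 s3=1 s1=1 s2=1 s10=1
  Δ1: clk:1→0
  (1Δ to stable)
t=8 Δ0: s6=0 clk=0 s8=0 s3=1 s1=1 s2=1 s10=1
  Δ1: clk:0→1
  Δ2: s2:1→0
  Δ3: s10:1→0
  (3Δ to stable)
t=9 Δ0: s6=0 clk=1 s8=0 s3=1 s1=1 s2=0 s10=0
  Δ1: clk:1→0
  (1Δ to stable)
t=10 Δ0: s6=0 clk=0 s8=0 s3=1 s1=1 s2=0 s10=0
  Δ1: clk:0→1
  Δ2: s2:0→1
  Δ3: s10:0→1
  (3Δ to stable)
t=11 Δ0: s6=0 clk=1 s8=0 s3=1 s1=1 s2=1 s10=1
  Δ1: clk:1→0
  (1Δ to stable)
t=12 Δ0: s6=0 clk=0 s8=0 s3=1 s1=1 s2=1 s10=1
  Δ1: clk:0→1
  Δ2: s2:1→0
  Δ3: s10:1→0
  (3Δ to stable)
t=13 Δ0: s6=0 clk=1 s8=0 s3=1 s1=1 s2=0 s10=0
  Δ1: clk:1→0
  (1Δ to stable)
t=14 Δ0: s6=0 clk=0 s8=0 s3=1 s1=1 s2=0 s10=0
  Δ1: clk:0→1
  Δ2: s2:0→1
  Δ3: s10:0→1
  (3Δ to stable)
t=15 Δ0: s6=0 clk=1 s8=0 s3=1 s1=1 s2=1 s10=1
  Δ1: clk:1→0
  (1Δ to stable)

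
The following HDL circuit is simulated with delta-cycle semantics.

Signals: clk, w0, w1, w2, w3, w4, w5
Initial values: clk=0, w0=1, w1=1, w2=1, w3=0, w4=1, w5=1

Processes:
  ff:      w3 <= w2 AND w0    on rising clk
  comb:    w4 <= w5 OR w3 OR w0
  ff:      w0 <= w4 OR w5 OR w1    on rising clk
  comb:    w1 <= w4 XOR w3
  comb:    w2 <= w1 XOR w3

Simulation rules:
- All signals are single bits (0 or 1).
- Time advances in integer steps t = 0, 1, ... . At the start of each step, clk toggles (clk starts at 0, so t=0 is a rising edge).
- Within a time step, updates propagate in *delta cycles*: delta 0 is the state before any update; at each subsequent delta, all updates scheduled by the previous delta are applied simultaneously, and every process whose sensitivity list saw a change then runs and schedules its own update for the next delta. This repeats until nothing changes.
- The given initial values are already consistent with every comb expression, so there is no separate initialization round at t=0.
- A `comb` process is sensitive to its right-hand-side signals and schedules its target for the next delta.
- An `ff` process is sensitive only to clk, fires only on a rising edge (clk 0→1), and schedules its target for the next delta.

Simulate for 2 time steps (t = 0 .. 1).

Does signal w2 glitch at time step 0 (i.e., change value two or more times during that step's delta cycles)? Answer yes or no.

t=0 Δ0: w4=1 w1=1 w5=1 w0=1 w2=1 clk=0 w3=0
  Δ1: clk:0→1
  Δ2: w3:0→1
  Δ3: w1:1→0, w2:1→0
  Δ4: w2:0→1
  (4Δ to stable)
t=1 Δ0: w4=1 w1=0 w5=1 w0=1 w2=1 clk=1 w3=1
  Δ1: clk:1→0
  (1Δ to stable)

yes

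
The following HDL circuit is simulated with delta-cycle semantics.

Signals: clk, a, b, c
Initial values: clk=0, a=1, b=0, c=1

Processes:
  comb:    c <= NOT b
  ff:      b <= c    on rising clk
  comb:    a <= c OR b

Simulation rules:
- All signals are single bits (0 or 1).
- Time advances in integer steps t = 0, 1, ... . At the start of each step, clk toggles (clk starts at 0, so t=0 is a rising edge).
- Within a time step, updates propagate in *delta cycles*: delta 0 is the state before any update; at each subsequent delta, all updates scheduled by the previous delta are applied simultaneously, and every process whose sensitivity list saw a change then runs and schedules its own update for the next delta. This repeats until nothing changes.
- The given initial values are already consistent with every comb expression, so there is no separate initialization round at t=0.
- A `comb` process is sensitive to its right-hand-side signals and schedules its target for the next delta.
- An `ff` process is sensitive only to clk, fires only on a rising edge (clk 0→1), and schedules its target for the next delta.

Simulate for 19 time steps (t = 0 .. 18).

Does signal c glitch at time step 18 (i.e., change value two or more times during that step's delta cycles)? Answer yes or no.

t0.Δ0 c=1 b=0 clk=0 a=1
t0.Δ1 c=1 b=0 clk=1 a=1
t0.Δ2 c=1 b=1 clk=1 a=1
t0.Δ3 c=0 b=1 clk=1 a=1
t1.Δ0 c=0 b=1 clk=1 a=1
t1.Δ1 c=0 b=1 clk=0 a=1
t2.Δ0 c=0 b=1 clk=0 a=1
t2.Δ1 c=0 b=1 clk=1 a=1
t2.Δ2 c=0 b=0 clk=1 a=1
t2.Δ3 c=1 b=0 clk=1 a=0
t2.Δ4 c=1 b=0 clk=1 a=1
t3.Δ0 c=1 b=0 clk=1 a=1
t3.Δ1 c=1 b=0 clk=0 a=1
t4.Δ0 c=1 b=0 clk=0 a=1
t4.Δ1 c=1 b=0 clk=1 a=1
t4.Δ2 c=1 b=1 clk=1 a=1
t4.Δ3 c=0 b=1 clk=1 a=1
t5.Δ0 c=0 b=1 clk=1 a=1
t5.Δ1 c=0 b=1 clk=0 a=1
t6.Δ0 c=0 b=1 clk=0 a=1
t6.Δ1 c=0 b=1 clk=1 a=1
t6.Δ2 c=0 b=0 clk=1 a=1
t6.Δ3 c=1 b=0 clk=1 a=0
t6.Δ4 c=1 b=0 clk=1 a=1
t7.Δ0 c=1 b=0 clk=1 a=1
t7.Δ1 c=1 b=0 clk=0 a=1
t8.Δ0 c=1 b=0 clk=0 a=1
t8.Δ1 c=1 b=0 clk=1 a=1
t8.Δ2 c=1 b=1 clk=1 a=1
t8.Δ3 c=0 b=1 clk=1 a=1
t9.Δ0 c=0 b=1 clk=1 a=1
t9.Δ1 c=0 b=1 clk=0 a=1
t10.Δ0 c=0 b=1 clk=0 a=1
t10.Δ1 c=0 b=1 clk=1 a=1
t10.Δ2 c=0 b=0 clk=1 a=1
t10.Δ3 c=1 b=0 clk=1 a=0
t10.Δ4 c=1 b=0 clk=1 a=1
t11.Δ0 c=1 b=0 clk=1 a=1
t11.Δ1 c=1 b=0 clk=0 a=1
t12.Δ0 c=1 b=0 clk=0 a=1
t12.Δ1 c=1 b=0 clk=1 a=1
t12.Δ2 c=1 b=1 clk=1 a=1
t12.Δ3 c=0 b=1 clk=1 a=1
t13.Δ0 c=0 b=1 clk=1 a=1
t13.Δ1 c=0 b=1 clk=0 a=1
t14.Δ0 c=0 b=1 clk=0 a=1
t14.Δ1 c=0 b=1 clk=1 a=1
t14.Δ2 c=0 b=0 clk=1 a=1
t14.Δ3 c=1 b=0 clk=1 a=0
t14.Δ4 c=1 b=0 clk=1 a=1
t15.Δ0 c=1 b=0 clk=1 a=1
t15.Δ1 c=1 b=0 clk=0 a=1
t16.Δ0 c=1 b=0 clk=0 a=1
t16.Δ1 c=1 b=0 clk=1 a=1
t16.Δ2 c=1 b=1 clk=1 a=1
t16.Δ3 c=0 b=1 clk=1 a=1
t17.Δ0 c=0 b=1 clk=1 a=1
t17.Δ1 c=0 b=1 clk=0 a=1
t18.Δ0 c=0 b=1 clk=0 a=1
t18.Δ1 c=0 b=1 clk=1 a=1
t18.Δ2 c=0 b=0 clk=1 a=1
t18.Δ3 c=1 b=0 clk=1 a=0
t18.Δ4 c=1 b=0 clk=1 a=1

no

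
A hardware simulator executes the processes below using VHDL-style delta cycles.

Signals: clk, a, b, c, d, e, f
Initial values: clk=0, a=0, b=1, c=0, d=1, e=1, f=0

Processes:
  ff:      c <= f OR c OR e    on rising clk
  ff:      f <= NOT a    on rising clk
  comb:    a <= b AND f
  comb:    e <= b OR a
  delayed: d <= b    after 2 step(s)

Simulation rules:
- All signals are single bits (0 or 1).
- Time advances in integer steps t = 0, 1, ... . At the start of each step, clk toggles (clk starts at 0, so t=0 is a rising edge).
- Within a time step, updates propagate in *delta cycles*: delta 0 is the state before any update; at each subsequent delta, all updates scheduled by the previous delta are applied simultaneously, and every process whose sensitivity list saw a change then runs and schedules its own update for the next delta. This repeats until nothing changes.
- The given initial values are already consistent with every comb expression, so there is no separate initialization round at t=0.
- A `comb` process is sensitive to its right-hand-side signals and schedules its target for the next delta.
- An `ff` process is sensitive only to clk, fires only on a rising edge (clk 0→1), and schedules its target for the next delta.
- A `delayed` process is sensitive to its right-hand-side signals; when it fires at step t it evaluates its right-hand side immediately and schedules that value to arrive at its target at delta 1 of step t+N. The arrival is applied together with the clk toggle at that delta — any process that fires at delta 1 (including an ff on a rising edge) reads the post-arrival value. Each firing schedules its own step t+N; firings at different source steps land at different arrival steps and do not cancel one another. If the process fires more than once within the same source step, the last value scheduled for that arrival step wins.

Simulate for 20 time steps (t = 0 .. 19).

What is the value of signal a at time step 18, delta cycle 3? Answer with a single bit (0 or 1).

t=0 Δ0: d=1 f=0 clk=0 c=0 a=0 e=1 b=1
  Δ1: clk:0→1
  Δ2: f:0→1, c:0→1
  Δ3: a:0→1
  (3Δ to stable)
t=1 Δ0: d=1 f=1 clk=1 c=1 a=1 e=1 b=1
  Δ1: clk:1→0
  (1Δ to stable)
t=2 Δ0: d=1 f=1 clk=0 c=1 a=1 e=1 b=1
  Δ1: clk:0→1
  Δ2: f:1→0
  Δ3: a:1→0
  (3Δ to stable)
t=3 Δ0: d=1 f=0 clk=1 c=1 a=0 e=1 b=1
  Δ1: clk:1→0
  (1Δ to stable)
t=4 Δ0: d=1 f=0 clk=0 c=1 a=0 e=1 b=1
  Δ1: clk:0→1
  Δ2: f:0→1
  Δ3: a:0→1
  (3Δ to stable)
t=5 Δ0: d=1 f=1 clk=1 c=1 a=1 e=1 b=1
  Δ1: clk:1→0
  (1Δ to stable)
t=6 Δ0: d=1 f=1 clk=0 c=1 a=1 e=1 b=1
  Δ1: clk:0→1
  Δ2: f:1→0
  Δ3: a:1→0
  (3Δ to stable)
t=7 Δ0: d=1 f=0 clk=1 c=1 a=0 e=1 b=1
  Δ1: clk:1→0
  (1Δ to stable)
t=8 Δ0: d=1 f=0 clk=0 c=1 a=0 e=1 b=1
  Δ1: clk:0→1
  Δ2: f:0→1
  Δ3: a:0→1
  (3Δ to stable)
t=9 Δ0: d=1 f=1 clk=1 c=1 a=1 e=1 b=1
  Δ1: clk:1→0
  (1Δ to stable)
t=10 Δ0: d=1 f=1 clk=0 c=1 a=1 e=1 b=1
  Δ1: clk:0→1
  Δ2: f:1→0
  Δ3: a:1→0
  (3Δ to stable)
t=11 Δ0: d=1 f=0 clk=1 c=1 a=0 e=1 b=1
  Δ1: clk:1→0
  (1Δ to stable)
t=12 Δ0: d=1 f=0 clk=0 c=1 a=0 e=1 b=1
  Δ1: clk:0→1
  Δ2: f:0→1
  Δ3: a:0→1
  (3Δ to stable)
t=13 Δ0: d=1 f=1 clk=1 c=1 a=1 e=1 b=1
  Δ1: clk:1→0
  (1Δ to stable)
t=14 Δ0: d=1 f=1 clk=0 c=1 a=1 e=1 b=1
  Δ1: clk:0→1
  Δ2: f:1→0
  Δ3: a:1→0
  (3Δ to stable)
t=15 Δ0: d=1 f=0 clk=1 c=1 a=0 e=1 b=1
  Δ1: clk:1→0
  (1Δ to stable)
t=16 Δ0: d=1 f=0 clk=0 c=1 a=0 e=1 b=1
  Δ1: clk:0→1
  Δ2: f:0→1
  Δ3: a:0→1
  (3Δ to stable)
t=17 Δ0: d=1 f=1 clk=1 c=1 a=1 e=1 b=1
  Δ1: clk:1→0
  (1Δ to stable)
t=18 Δ0: d=1 f=1 clk=0 c=1 a=1 e=1 b=1
  Δ1: clk:0→1
  Δ2: f:1→0
  Δ3: a:1→0
  (3Δ to stable)
t=19 Δ0: d=1 f=0 clk=1 c=1 a=0 e=1 b=1
  Δ1: clk:1→0
  (1Δ to stable)

0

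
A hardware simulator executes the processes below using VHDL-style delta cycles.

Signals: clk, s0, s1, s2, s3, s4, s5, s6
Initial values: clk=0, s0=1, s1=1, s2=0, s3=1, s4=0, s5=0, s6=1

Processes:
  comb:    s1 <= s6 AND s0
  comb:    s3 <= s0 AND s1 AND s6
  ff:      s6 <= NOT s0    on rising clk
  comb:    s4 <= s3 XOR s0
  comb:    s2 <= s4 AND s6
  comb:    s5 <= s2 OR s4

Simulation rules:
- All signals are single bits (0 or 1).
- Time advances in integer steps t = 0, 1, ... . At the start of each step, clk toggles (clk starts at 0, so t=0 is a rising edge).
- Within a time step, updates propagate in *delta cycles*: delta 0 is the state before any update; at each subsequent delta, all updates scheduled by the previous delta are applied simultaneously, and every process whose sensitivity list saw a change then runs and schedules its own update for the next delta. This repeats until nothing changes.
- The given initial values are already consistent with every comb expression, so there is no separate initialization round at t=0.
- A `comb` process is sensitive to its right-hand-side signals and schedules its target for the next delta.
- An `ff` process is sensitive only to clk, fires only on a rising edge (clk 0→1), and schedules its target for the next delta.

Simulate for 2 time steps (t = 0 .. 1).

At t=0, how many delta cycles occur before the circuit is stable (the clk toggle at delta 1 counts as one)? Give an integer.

[bits: clk,s4,s6,s1,s0,s3,s2,s5]
t=0: Δ0=00111100 Δ1=10111100 Δ2=10011100 Δ3=10001000 Δ4=11001000 Δ5=11001001 | 5Δ
t=1: Δ0=11001001 Δ1=01001001 | 1Δ

5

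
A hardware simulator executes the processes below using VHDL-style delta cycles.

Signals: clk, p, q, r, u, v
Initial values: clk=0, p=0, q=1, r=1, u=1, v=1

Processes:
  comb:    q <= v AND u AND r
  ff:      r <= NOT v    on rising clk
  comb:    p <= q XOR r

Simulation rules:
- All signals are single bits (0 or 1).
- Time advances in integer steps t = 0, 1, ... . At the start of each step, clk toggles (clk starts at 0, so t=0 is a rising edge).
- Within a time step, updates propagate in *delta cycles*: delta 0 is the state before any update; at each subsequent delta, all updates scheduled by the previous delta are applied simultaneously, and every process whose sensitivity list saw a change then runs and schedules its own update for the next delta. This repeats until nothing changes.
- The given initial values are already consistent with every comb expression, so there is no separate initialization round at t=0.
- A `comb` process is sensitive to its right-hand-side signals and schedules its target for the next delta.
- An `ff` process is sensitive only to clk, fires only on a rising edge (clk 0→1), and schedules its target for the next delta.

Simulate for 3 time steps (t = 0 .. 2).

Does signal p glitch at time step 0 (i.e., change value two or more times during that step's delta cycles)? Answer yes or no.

yes

t0.Δ0 p=0 clk=0 u=1 v=1 q=1 r=1
t0.Δ1 p=0 clk=1 u=1 v=1 q=1 r=1
t0.Δ2 p=0 clk=1 u=1 v=1 q=1 r=0
t0.Δ3 p=1 clk=1 u=1 v=1 q=0 r=0
t0.Δ4 p=0 clk=1 u=1 v=1 q=0 r=0
t1.Δ0 p=0 clk=1 u=1 v=1 q=0 r=0
t1.Δ1 p=0 clk=0 u=1 v=1 q=0 r=0
t2.Δ0 p=0 clk=0 u=1 v=1 q=0 r=0
t2.Δ1 p=0 clk=1 u=1 v=1 q=0 r=0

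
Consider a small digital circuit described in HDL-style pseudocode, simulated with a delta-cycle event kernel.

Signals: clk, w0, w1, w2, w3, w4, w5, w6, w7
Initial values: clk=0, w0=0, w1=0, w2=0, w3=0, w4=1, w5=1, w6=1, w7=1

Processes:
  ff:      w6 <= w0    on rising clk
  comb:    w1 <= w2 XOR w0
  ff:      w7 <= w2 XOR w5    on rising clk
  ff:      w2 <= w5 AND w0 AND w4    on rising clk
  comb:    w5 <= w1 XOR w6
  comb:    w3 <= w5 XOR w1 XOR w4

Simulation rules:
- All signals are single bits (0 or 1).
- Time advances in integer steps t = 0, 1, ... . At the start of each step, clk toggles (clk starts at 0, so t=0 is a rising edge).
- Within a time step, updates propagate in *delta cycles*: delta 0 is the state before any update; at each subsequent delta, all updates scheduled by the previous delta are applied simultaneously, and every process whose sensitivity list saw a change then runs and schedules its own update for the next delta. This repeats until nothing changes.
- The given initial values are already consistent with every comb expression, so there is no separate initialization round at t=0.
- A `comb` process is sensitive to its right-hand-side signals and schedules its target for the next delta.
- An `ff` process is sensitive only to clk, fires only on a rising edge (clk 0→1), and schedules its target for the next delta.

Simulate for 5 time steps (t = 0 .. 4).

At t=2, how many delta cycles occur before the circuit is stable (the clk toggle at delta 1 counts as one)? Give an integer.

2

[bits: clk,w0,w4,w2,w7,w5,w1,w6,w3]
t=0: Δ0=001011010 Δ1=101011010 Δ2=101011000 Δ3=101010000 Δ4=101010001 | 4Δ
t=1: Δ0=101010001 Δ1=001010001 | 1Δ
t=2: Δ0=001010001 Δ1=101010001 Δ2=101000001 | 2Δ
t=3: Δ0=101000001 Δ1=001000001 | 1Δ
t=4: Δ0=001000001 Δ1=101000001 | 1Δ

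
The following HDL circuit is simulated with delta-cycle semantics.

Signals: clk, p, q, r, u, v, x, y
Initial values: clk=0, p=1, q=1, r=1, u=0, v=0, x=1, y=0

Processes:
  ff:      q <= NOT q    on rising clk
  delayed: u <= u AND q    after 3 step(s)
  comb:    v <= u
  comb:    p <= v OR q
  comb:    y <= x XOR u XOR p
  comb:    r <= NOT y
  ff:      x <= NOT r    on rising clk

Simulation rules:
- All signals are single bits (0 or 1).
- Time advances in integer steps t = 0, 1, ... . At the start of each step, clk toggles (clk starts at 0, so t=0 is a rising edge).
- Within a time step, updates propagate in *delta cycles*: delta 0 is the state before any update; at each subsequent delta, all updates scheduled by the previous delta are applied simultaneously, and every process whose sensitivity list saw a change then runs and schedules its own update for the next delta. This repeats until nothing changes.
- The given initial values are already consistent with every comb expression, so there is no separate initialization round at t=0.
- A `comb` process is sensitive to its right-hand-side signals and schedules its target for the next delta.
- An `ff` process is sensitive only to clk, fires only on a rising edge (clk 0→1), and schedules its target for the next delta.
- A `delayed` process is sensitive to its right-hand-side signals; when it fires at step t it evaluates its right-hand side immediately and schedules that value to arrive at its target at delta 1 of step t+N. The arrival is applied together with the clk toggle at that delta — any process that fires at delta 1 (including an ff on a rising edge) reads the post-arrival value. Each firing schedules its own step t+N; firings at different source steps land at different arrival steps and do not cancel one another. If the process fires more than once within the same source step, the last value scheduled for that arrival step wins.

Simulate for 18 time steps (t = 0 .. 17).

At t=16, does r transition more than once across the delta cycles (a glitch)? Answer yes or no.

t=0 Δ0: v=0 r=1 clk=0 p=1 q=1 u=0 y=0 x=1
  Δ1: clk:0→1
  Δ2: q:1→0, x:1→0
  Δ3: p:1→0, y:0→1
  Δ4: r:1→0, y:1→0
  Δ5: r:0→1
  (5Δ to stable)
t=1 Δ0: v=0 r=1 clk=1 p=0 q=0 u=0 y=0 x=0
  Δ1: clk:1→0
  (1Δ to stable)
t=2 Δ0: v=0 r=1 clk=0 p=0 q=0 u=0 y=0 x=0
  Δ1: clk:0→1
  Δ2: q:0→1
  Δ3: p:0→1
  Δ4: y:0→1
  Δ5: r:1→0
  (5Δ to stable)
t=3 Δ0: v=0 r=0 clk=1 p=1 q=1 u=0 y=1 x=0
  Δ1: clk:1→0
  (1Δ to stable)
t=4 Δ0: v=0 r=0 clk=0 p=1 q=1 u=0 y=1 x=0
  Δ1: clk:0→1
  Δ2: q:1→0, x:0→1
  Δ3: p:1→0, y:1→0
  Δ4: r:0→1, y:0→1
  Δ5: r:1→0
  (5Δ to stable)
t=5 Δ0: v=0 r=0 clk=1 p=0 q=0 u=0 y=1 x=1
  Δ1: clk:1→0
  (1Δ to stable)
t=6 Δ0: v=0 r=0 clk=0 p=0 q=0 u=0 y=1 x=1
  Δ1: clk:0→1
  Δ2: q:0→1
  Δ3: p:0→1
  Δ4: y:1→0
  Δ5: r:0→1
  (5Δ to stable)
t=7 Δ0: v=0 r=1 clk=1 p=1 q=1 u=0 y=0 x=1
  Δ1: clk:1→0
  (1Δ to stable)
t=8 Δ0: v=0 r=1 clk=0 p=1 q=1 u=0 y=0 x=1
  Δ1: clk:0→1
  Δ2: q:1→0, x:1→0
  Δ3: p:1→0, y:0→1
  Δ4: r:1→0, y:1→0
  Δ5: r:0→1
  (5Δ to stable)
t=9 Δ0: v=0 r=1 clk=1 p=0 q=0 u=0 y=0 x=0
  Δ1: clk:1→0
  (1Δ to stable)
t=10 Δ0: v=0 r=1 clk=0 p=0 q=0 u=0 y=0 x=0
  Δ1: clk:0→1
  Δ2: q:0→1
  Δ3: p:0→1
  Δ4: y:0→1
  Δ5: r:1→0
  (5Δ to stable)
t=11 Δ0: v=0 r=0 clk=1 p=1 q=1 u=0 y=1 x=0
  Δ1: clk:1→0
  (1Δ to stable)
t=12 Δ0: v=0 r=0 clk=0 p=1 q=1 u=0 y=1 x=0
  Δ1: clk:0→1
  Δ2: q:1→0, x:0→1
  Δ3: p:1→0, y:1→0
  Δ4: r:0→1, y:0→1
  Δ5: r:1→0
  (5Δ to stable)
t=13 Δ0: v=0 r=0 clk=1 p=0 q=0 u=0 y=1 x=1
  Δ1: clk:1→0
  (1Δ to stable)
t=14 Δ0: v=0 r=0 clk=0 p=0 q=0 u=0 y=1 x=1
  Δ1: clk:0→1
  Δ2: q:0→1
  Δ3: p:0→1
  Δ4: y:1→0
  Δ5: r:0→1
  (5Δ to stable)
t=15 Δ0: v=0 r=1 clk=1 p=1 q=1 u=0 y=0 x=1
  Δ1: clk:1→0
  (1Δ to stable)
t=16 Δ0: v=0 r=1 clk=0 p=1 q=1 u=0 y=0 x=1
  Δ1: clk:0→1
  Δ2: q:1→0, x:1→0
  Δ3: p:1→0, y:0→1
  Δ4: r:1→0, y:1→0
  Δ5: r:0→1
  (5Δ to stable)
t=17 Δ0: v=0 r=1 clk=1 p=0 q=0 u=0 y=0 x=0
  Δ1: clk:1→0
  (1Δ to stable)

yes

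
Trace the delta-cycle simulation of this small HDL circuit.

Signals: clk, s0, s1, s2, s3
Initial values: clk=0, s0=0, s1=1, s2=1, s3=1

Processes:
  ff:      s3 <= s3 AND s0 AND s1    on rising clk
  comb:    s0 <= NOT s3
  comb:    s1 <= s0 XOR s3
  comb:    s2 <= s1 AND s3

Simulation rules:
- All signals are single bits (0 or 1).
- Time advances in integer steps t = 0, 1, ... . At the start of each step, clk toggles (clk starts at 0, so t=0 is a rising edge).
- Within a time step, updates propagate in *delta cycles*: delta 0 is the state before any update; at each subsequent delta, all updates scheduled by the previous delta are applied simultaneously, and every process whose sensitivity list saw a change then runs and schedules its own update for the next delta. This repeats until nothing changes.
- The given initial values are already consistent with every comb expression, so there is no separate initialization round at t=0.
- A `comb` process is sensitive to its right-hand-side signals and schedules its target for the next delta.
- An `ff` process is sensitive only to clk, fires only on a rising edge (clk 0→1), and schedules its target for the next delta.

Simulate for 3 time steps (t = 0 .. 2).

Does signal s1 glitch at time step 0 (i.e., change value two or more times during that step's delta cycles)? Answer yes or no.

[bits: s2,s1,s0,s3,clk]
t=0: Δ0=11010 Δ1=11011 Δ2=11001 Δ3=00101 Δ4=01101 | 4Δ
t=1: Δ0=01101 Δ1=01100 | 1Δ
t=2: Δ0=01100 Δ1=01101 | 1Δ

yes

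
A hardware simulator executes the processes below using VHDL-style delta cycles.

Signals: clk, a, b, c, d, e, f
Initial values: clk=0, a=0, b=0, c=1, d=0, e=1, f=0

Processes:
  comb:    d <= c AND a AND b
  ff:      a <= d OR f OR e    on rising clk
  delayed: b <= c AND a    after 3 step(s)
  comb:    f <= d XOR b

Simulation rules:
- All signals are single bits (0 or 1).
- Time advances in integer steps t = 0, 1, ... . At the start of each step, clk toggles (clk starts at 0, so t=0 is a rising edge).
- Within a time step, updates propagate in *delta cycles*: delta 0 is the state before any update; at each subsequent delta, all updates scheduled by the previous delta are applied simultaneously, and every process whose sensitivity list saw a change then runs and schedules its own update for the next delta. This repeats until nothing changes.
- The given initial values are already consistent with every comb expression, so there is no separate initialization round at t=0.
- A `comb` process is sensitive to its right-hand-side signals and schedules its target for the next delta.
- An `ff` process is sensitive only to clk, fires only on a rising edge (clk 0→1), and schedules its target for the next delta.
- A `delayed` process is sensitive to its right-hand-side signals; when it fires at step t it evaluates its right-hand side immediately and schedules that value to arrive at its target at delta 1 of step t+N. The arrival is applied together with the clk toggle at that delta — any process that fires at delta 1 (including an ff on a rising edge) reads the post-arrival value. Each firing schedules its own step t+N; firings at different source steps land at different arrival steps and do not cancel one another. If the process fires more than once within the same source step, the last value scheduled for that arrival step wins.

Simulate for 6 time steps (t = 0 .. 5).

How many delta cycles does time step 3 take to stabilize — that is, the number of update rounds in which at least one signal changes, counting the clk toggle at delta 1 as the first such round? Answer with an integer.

3

t=0 Δ0: b=0 c=1 d=0 e=1 f=0 a=0 clk=0
  Δ1: clk:0→1
  Δ2: a:0→1
  (2Δ to stable)
t=1 Δ0: b=0 c=1 d=0 e=1 f=0 a=1 clk=1
  Δ1: clk:1→0
  (1Δ to stable)
t=2 Δ0: b=0 c=1 d=0 e=1 f=0 a=1 clk=0
  Δ1: clk:0→1
  (1Δ to stable)
t=3 Δ0: b=0 c=1 d=0 e=1 f=0 a=1 clk=1
  Δ1: b:0→1, clk:1→0
  Δ2: d:0→1, f:0→1
  Δ3: f:1→0
  (3Δ to stable)
t=4 Δ0: b=1 c=1 d=1 e=1 f=0 a=1 clk=0
  Δ1: clk:0→1
  (1Δ to stable)
t=5 Δ0: b=1 c=1 d=1 e=1 f=0 a=1 clk=1
  Δ1: clk:1→0
  (1Δ to stable)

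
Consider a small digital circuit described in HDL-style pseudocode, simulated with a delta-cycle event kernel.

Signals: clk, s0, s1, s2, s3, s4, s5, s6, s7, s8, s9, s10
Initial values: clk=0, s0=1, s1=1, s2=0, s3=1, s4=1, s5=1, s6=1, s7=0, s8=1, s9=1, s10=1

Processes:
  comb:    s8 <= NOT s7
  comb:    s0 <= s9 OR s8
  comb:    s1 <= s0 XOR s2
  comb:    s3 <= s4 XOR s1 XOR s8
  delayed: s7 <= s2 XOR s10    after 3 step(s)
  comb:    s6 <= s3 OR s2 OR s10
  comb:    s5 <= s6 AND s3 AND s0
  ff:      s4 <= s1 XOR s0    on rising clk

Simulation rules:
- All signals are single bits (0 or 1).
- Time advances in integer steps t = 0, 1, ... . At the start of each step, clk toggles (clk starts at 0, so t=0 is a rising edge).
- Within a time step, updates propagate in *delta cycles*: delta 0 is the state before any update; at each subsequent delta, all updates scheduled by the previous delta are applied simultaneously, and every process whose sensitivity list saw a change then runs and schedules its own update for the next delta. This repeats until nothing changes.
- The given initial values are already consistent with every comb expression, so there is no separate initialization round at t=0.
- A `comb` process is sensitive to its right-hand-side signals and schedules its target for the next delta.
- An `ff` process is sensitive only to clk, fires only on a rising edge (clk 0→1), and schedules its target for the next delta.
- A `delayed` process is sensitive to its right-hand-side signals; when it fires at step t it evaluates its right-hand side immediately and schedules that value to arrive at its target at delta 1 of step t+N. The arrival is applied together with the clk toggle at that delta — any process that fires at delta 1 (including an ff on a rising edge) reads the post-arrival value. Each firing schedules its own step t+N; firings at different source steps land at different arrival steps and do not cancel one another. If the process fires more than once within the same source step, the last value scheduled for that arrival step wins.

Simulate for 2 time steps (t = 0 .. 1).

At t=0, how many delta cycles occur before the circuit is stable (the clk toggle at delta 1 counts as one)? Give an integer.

4

[bits: s0,s4,s7,s2,s1,clk,s3,s10,s5,s6,s9,s8]
t=0: Δ0=110010111111 Δ1=110011111111 Δ2=100011111111 Δ3=100011011111 Δ4=100011010111 | 4Δ
t=1: Δ0=100011010111 Δ1=100010010111 | 1Δ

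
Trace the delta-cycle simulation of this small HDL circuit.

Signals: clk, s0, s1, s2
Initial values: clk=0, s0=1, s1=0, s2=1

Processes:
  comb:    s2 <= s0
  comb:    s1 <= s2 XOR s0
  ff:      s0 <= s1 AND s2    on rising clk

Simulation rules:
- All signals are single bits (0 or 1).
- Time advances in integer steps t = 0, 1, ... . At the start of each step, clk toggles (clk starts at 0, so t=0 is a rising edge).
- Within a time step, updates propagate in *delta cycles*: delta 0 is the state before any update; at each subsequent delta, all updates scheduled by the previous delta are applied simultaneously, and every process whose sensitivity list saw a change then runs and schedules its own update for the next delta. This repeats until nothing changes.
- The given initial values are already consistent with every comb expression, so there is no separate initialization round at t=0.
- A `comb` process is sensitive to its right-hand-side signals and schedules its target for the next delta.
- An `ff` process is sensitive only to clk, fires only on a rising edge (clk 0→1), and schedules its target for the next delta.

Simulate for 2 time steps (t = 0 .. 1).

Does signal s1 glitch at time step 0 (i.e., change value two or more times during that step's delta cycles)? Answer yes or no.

t0.Δ0 s2=1 clk=0 s1=0 s0=1
t0.Δ1 s2=1 clk=1 s1=0 s0=1
t0.Δ2 s2=1 clk=1 s1=0 s0=0
t0.Δ3 s2=0 clk=1 s1=1 s0=0
t0.Δ4 s2=0 clk=1 s1=0 s0=0
t1.Δ0 s2=0 clk=1 s1=0 s0=0
t1.Δ1 s2=0 clk=0 s1=0 s0=0

yes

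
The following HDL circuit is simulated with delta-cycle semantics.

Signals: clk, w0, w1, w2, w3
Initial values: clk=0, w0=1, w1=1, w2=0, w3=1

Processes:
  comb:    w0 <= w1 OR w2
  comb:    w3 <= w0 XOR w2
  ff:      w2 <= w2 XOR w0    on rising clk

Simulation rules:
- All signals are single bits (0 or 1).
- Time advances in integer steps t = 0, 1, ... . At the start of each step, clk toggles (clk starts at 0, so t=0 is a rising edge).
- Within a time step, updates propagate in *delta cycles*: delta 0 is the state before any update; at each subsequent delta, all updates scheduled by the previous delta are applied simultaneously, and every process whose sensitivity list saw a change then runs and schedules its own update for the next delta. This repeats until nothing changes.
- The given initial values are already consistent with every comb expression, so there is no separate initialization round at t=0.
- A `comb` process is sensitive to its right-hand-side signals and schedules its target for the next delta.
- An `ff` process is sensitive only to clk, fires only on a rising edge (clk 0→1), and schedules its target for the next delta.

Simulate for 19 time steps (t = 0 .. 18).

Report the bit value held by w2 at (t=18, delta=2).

0

t=0 Δ0: w2=0 clk=0 w0=1 w3=1 w1=1
  Δ1: clk:0→1
  Δ2: w2:0→1
  Δ3: w3:1→0
  (3Δ to stable)
t=1 Δ0: w2=1 clk=1 w0=1 w3=0 w1=1
  Δ1: clk:1→0
  (1Δ to stable)
t=2 Δ0: w2=1 clk=0 w0=1 w3=0 w1=1
  Δ1: clk:0→1
  Δ2: w2:1→0
  Δ3: w3:0→1
  (3Δ to stable)
t=3 Δ0: w2=0 clk=1 w0=1 w3=1 w1=1
  Δ1: clk:1→0
  (1Δ to stable)
t=4 Δ0: w2=0 clk=0 w0=1 w3=1 w1=1
  Δ1: clk:0→1
  Δ2: w2:0→1
  Δ3: w3:1→0
  (3Δ to stable)
t=5 Δ0: w2=1 clk=1 w0=1 w3=0 w1=1
  Δ1: clk:1→0
  (1Δ to stable)
t=6 Δ0: w2=1 clk=0 w0=1 w3=0 w1=1
  Δ1: clk:0→1
  Δ2: w2:1→0
  Δ3: w3:0→1
  (3Δ to stable)
t=7 Δ0: w2=0 clk=1 w0=1 w3=1 w1=1
  Δ1: clk:1→0
  (1Δ to stable)
t=8 Δ0: w2=0 clk=0 w0=1 w3=1 w1=1
  Δ1: clk:0→1
  Δ2: w2:0→1
  Δ3: w3:1→0
  (3Δ to stable)
t=9 Δ0: w2=1 clk=1 w0=1 w3=0 w1=1
  Δ1: clk:1→0
  (1Δ to stable)
t=10 Δ0: w2=1 clk=0 w0=1 w3=0 w1=1
  Δ1: clk:0→1
  Δ2: w2:1→0
  Δ3: w3:0→1
  (3Δ to stable)
t=11 Δ0: w2=0 clk=1 w0=1 w3=1 w1=1
  Δ1: clk:1→0
  (1Δ to stable)
t=12 Δ0: w2=0 clk=0 w0=1 w3=1 w1=1
  Δ1: clk:0→1
  Δ2: w2:0→1
  Δ3: w3:1→0
  (3Δ to stable)
t=13 Δ0: w2=1 clk=1 w0=1 w3=0 w1=1
  Δ1: clk:1→0
  (1Δ to stable)
t=14 Δ0: w2=1 clk=0 w0=1 w3=0 w1=1
  Δ1: clk:0→1
  Δ2: w2:1→0
  Δ3: w3:0→1
  (3Δ to stable)
t=15 Δ0: w2=0 clk=1 w0=1 w3=1 w1=1
  Δ1: clk:1→0
  (1Δ to stable)
t=16 Δ0: w2=0 clk=0 w0=1 w3=1 w1=1
  Δ1: clk:0→1
  Δ2: w2:0→1
  Δ3: w3:1→0
  (3Δ to stable)
t=17 Δ0: w2=1 clk=1 w0=1 w3=0 w1=1
  Δ1: clk:1→0
  (1Δ to stable)
t=18 Δ0: w2=1 clk=0 w0=1 w3=0 w1=1
  Δ1: clk:0→1
  Δ2: w2:1→0
  Δ3: w3:0→1
  (3Δ to stable)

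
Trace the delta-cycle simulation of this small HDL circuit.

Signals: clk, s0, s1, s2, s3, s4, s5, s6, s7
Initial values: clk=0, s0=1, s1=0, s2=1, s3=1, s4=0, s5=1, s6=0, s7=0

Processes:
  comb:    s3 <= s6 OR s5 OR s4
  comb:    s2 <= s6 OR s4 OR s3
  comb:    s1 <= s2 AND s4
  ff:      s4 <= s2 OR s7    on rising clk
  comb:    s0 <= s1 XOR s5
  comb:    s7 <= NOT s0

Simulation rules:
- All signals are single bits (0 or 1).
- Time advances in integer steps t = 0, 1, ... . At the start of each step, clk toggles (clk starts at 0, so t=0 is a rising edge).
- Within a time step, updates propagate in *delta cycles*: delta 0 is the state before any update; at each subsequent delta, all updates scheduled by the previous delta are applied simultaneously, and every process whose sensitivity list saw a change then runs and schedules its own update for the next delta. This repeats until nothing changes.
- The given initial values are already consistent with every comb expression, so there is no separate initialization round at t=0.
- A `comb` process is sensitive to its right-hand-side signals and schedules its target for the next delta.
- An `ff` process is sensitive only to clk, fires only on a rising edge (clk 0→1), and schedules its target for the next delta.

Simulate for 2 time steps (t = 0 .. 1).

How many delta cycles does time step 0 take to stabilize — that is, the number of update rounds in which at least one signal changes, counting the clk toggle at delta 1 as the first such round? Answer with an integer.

5

t=0 Δ0: s7=0 s5=1 s6=0 clk=0 s3=1 s0=1 s2=1 s4=0 s1=0
  Δ1: clk:0→1
  Δ2: s4:0→1
  Δ3: s1:0→1
  Δ4: s0:1→0
  Δ5: s7:0→1
  (5Δ to stable)
t=1 Δ0: s7=1 s5=1 s6=0 clk=1 s3=1 s0=0 s2=1 s4=1 s1=1
  Δ1: clk:1→0
  (1Δ to stable)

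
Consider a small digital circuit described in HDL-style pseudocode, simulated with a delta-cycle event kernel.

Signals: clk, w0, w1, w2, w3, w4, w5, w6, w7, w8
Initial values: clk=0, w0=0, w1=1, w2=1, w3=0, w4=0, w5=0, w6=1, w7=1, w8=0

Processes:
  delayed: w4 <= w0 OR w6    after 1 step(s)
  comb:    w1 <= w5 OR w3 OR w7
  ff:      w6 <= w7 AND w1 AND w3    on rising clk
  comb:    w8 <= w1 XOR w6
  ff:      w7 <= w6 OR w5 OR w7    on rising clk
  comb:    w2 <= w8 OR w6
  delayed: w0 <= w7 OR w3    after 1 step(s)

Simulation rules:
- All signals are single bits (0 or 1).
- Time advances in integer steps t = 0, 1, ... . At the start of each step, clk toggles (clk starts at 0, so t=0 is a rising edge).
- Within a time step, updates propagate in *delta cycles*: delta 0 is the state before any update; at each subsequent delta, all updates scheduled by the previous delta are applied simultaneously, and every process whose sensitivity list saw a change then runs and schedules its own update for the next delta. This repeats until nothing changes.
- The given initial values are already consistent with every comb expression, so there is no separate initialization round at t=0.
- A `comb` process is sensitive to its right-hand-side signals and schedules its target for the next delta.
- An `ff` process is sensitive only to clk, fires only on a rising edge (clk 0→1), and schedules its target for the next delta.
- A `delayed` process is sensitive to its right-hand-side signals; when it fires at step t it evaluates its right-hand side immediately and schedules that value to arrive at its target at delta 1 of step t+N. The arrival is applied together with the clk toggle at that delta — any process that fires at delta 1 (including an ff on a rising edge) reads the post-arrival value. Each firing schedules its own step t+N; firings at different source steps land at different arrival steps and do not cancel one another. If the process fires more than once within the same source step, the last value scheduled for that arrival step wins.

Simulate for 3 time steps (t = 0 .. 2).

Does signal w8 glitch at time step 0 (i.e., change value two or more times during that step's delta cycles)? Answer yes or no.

no

[bits: clk,w0,w3,w2,w4,w7,w1,w6,w8,w5]
t=0: Δ0=0001011100 Δ1=1001011100 Δ2=1001011000 Δ3=1000011010 Δ4=1001011010 | 4Δ
t=1: Δ0=1001011010 Δ1=0001011010 | 1Δ
t=2: Δ0=0001011010 Δ1=1001011010 | 1Δ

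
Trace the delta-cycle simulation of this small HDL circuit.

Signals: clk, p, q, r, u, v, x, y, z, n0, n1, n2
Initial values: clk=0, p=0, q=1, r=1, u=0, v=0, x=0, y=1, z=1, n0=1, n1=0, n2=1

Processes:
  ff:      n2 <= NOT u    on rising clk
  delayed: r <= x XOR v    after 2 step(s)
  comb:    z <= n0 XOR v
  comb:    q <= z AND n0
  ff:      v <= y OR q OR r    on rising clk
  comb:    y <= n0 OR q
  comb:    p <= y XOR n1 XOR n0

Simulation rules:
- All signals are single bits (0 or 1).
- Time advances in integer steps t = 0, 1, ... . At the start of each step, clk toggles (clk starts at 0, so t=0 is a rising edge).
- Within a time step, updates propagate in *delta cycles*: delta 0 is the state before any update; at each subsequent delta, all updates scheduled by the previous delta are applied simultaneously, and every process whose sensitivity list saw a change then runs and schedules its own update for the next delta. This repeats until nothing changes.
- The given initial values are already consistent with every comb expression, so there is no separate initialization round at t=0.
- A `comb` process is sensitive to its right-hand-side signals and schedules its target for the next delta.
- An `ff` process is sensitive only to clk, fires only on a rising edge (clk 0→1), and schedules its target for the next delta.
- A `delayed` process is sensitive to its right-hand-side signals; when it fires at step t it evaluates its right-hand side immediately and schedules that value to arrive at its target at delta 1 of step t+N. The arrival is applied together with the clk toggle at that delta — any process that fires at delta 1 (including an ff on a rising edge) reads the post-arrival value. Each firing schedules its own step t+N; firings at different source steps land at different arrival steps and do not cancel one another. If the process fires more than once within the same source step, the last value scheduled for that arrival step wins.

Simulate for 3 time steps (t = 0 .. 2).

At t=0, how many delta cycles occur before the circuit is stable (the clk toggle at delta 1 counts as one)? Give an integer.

4

[bits: r,n2,p,x,n0,u,clk,y,v,z,q,n1]
t=0: Δ0=110010010110 Δ1=110010110110 Δ2=110010111110 Δ3=110010111010 Δ4=110010111000 | 4Δ
t=1: Δ0=110010111000 Δ1=110010011000 | 1Δ
t=2: Δ0=110010011000 Δ1=110010111000 | 1Δ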